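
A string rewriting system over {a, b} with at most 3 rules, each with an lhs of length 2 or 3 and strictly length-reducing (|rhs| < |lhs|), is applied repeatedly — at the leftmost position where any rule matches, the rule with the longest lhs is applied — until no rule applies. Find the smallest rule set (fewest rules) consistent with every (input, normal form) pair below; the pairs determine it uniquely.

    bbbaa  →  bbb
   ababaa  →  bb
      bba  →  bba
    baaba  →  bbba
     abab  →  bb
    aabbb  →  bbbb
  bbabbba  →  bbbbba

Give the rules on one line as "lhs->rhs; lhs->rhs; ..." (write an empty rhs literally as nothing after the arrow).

aa->; aab->bb; ab->b

  | bbbaa => bbb
  | ababaa => babaa => bbaa => bb
  | bba
  | baaba => bbba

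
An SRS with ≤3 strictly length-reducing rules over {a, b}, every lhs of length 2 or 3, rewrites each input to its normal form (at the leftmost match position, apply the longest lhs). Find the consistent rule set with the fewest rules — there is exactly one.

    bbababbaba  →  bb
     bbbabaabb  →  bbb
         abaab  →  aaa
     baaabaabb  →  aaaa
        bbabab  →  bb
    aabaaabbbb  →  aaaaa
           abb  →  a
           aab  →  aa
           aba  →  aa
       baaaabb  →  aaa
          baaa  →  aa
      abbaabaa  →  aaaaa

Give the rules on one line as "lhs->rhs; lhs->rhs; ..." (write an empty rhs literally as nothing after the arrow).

  | bbababbaba => bbabbaba => bbbaba => bbba => bb
  | bbbabaabb => bbbaabb => bbabb => bbb
  | abaab => aaab => aaa
  | baaabaabb => aabaabb => aaaabb => aaaab => aaaa

ab->a; ba->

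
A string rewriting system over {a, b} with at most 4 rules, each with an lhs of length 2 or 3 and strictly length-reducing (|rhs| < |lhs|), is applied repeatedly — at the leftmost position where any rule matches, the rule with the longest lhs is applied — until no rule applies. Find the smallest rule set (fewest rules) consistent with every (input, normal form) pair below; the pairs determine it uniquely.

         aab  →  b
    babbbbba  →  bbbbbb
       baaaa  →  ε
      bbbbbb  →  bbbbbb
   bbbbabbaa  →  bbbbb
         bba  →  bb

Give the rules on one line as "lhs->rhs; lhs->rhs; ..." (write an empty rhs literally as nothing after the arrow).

aa->; ba->b; baa->

  | aab => b
  | babbbbba => bbbbbba => bbbbbb
  | baaaa => aa => ε
  | bbbbbb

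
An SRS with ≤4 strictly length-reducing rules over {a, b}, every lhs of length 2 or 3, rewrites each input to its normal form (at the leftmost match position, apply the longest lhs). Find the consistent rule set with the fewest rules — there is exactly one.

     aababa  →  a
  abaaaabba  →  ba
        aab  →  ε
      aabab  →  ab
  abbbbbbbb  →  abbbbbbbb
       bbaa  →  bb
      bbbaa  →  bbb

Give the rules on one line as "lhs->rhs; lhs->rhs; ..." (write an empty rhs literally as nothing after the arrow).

  | aababa => aba => a
  | abaaaabba => aaaabba => aabba => ba
  | aab => ε
  | aabab => ab

aa->; aab->; aba->a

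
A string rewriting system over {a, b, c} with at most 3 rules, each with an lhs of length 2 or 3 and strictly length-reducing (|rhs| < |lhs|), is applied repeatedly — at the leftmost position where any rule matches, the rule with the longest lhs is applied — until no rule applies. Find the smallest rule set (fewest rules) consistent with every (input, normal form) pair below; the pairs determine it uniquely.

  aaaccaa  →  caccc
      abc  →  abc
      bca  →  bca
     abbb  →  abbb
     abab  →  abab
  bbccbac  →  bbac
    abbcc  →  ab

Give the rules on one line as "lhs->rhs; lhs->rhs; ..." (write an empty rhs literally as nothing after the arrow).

  | aaaccaa => caccaa => caccc
  | abc
  | bca
  | abbb

aa->c; bcc->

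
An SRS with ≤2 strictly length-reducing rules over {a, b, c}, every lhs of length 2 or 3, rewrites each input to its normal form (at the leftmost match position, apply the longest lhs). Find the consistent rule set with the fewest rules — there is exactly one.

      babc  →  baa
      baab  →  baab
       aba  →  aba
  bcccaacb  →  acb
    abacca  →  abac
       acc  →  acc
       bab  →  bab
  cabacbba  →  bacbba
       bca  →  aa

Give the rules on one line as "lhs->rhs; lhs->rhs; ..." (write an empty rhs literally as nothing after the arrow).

bc->a; ca->

  | babc => baa
  | baab
  | aba
  | bcccaacb => accaacb => acacb => acb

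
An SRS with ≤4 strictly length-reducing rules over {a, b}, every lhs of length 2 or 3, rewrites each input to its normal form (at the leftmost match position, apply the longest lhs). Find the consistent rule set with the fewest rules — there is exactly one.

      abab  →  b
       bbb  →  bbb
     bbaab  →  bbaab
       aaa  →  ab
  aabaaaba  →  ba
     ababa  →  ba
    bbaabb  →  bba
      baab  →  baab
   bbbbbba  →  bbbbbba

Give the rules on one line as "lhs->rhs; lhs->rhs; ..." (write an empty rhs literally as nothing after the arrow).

  | abab => b
  | bbb
  | bbaab
  | aaa => ab

aaa->ab; aba->; abb->b; bab->ba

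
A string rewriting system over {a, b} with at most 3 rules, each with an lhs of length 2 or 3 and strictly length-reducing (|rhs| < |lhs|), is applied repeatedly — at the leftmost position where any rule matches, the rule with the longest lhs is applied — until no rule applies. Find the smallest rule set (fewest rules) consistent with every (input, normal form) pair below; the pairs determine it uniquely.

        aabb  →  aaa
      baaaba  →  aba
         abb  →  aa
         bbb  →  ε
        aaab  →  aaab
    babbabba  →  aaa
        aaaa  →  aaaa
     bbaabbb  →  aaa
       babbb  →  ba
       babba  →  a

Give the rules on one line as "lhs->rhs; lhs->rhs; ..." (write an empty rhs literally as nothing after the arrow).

  | aabb => aaa
  | baaaba => aba
  | abb => aa
  | bbb => ε

baa->; bb->a; bbb->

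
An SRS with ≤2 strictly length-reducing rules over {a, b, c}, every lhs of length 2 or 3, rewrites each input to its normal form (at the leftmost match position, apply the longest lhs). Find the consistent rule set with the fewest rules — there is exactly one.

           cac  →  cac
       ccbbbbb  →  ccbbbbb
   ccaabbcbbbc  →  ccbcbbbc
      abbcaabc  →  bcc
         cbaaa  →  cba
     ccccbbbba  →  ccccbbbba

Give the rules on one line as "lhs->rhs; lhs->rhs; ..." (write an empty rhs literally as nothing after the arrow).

aa->a; ab->

  | cac
  | ccbbbbb
  | ccaabbcbbbc => ccabbcbbbc => ccbcbbbc
  | abbcaabc => bcaabc => bcabc => bcc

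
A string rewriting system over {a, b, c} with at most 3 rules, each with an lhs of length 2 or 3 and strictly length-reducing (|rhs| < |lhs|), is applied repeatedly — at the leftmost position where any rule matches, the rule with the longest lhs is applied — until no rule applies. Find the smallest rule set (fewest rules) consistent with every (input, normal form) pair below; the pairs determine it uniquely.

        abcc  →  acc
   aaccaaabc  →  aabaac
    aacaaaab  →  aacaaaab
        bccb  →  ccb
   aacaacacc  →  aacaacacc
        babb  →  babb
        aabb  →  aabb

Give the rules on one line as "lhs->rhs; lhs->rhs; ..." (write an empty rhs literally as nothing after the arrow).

  | abcc => acc
  | aaccaaabc => aabaabc => aabaac
  | aacaaaab
  | bccb => ccb

bc->c; cca->b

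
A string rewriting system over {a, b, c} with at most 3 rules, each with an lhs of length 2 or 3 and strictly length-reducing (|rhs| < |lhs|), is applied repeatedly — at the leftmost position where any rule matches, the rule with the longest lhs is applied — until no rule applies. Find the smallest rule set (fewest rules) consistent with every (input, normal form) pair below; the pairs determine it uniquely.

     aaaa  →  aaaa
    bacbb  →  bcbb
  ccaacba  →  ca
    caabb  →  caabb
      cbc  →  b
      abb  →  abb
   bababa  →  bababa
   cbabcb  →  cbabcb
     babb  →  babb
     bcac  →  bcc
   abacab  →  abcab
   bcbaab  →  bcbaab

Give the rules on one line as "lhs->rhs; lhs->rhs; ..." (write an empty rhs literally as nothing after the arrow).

  | aaaa
  | bacbb => bcbb
  | ccaacba => ccacba => cccba => ca
  | caabb

ac->c; cbc->b; ccb->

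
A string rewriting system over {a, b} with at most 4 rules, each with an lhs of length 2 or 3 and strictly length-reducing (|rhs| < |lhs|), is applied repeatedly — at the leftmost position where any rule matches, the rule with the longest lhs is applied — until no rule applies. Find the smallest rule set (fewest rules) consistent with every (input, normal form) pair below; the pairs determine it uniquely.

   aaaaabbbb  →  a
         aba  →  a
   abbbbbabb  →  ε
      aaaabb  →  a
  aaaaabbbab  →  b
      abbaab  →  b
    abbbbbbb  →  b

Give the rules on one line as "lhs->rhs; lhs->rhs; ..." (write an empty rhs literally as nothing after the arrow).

  | aaaaabbbb => aaabbbb => abbbb => aabb => bb => a
  | aba => a
  | abbbbbabb => aabbbabb => bbbabb => ababb => abb => aa => ε
  | aaaabb => aabb => bb => a

aa->; ba->; bb->a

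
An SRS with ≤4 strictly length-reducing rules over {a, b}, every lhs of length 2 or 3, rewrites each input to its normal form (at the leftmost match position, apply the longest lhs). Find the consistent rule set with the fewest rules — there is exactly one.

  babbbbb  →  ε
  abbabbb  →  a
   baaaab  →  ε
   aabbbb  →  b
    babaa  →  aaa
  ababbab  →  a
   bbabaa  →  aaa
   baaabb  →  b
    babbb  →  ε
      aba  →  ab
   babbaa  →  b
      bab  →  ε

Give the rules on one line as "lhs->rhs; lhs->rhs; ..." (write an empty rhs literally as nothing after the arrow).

  | babbbbb => bbbbbb => bbbb => bb => ε
  | abbabbb => aaabbb => abbbb => abb => a
  | baaaab => baaab => baab => bab => bb => ε
  | aabbbb => bbbbb => bbb => b

aab->bb; ba->b; bb->; bba->aa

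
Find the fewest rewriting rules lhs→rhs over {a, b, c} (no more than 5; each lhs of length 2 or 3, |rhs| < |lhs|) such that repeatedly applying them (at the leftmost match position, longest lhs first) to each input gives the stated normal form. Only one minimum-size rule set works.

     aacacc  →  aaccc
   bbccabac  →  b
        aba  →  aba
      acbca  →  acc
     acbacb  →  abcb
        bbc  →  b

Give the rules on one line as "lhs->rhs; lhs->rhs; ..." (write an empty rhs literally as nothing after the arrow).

  | aacacc => aaccc
  | bbccabac => bcabac => bcbac => bbc => b
  | aba
  | acbca => acca => acc

bbc->b; ca->c; cba->b; cbc->cc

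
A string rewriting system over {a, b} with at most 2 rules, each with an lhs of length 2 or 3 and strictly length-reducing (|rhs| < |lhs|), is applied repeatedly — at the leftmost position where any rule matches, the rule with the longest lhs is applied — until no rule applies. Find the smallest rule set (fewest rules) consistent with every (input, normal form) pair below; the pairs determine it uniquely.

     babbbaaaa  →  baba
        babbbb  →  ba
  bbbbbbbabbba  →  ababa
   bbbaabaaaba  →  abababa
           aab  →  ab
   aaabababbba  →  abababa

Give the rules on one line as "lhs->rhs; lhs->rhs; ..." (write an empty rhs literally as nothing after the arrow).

  | babbbaaaa => baabaaaa => babaaaa => babaaa => babaa => baba
  | babbbb => baabb => babb => baa => ba
  | bbbbbbbabbba => abbbbbabbba => aabbbabbba => abbbabbba => aababbba => ababbba => abaaba => ababa
  | bbbaabaaaba => abaabaaaba => ababaaaba => ababaaba => abababa

aa->a; bb->a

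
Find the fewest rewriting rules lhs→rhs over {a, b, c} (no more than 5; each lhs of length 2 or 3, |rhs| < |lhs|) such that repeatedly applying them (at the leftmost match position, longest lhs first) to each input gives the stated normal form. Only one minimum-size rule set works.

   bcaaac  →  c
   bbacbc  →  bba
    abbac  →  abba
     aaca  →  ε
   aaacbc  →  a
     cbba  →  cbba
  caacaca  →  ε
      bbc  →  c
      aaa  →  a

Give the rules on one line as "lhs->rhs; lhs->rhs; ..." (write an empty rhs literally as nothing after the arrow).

  | bcaaac => caaac => aac => c
  | bbacbc => bbabc => bbac => bba
  | abbac => abba
  | aaca => ca => ε

aa->; ac->a; bc->c; ca->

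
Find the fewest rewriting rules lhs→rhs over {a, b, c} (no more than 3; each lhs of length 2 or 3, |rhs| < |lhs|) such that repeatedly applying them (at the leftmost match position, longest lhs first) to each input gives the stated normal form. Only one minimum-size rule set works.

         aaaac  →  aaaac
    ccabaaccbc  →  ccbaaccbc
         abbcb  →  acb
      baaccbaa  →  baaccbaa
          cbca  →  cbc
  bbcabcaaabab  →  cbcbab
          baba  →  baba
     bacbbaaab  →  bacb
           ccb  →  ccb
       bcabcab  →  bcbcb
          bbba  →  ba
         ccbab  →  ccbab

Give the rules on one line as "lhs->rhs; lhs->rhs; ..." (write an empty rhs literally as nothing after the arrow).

  | aaaac
  | ccabaaccbc => ccbaaccbc
  | abbcb => acb
  | baaccbaa

bb->; ca->c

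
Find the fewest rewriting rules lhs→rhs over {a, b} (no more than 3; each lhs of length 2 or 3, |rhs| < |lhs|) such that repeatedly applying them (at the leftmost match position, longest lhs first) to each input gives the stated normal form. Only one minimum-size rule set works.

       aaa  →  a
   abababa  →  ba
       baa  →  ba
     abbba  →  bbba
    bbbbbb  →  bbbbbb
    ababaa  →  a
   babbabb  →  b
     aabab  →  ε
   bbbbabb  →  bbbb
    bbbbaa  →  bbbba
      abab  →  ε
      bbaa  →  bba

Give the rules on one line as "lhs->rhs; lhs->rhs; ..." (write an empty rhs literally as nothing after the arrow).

aa->a; ab->b; bab->

  | aaa => aa => a
  | abababa => bababa => aba => ba
  | baa => ba
  | abbba => bbba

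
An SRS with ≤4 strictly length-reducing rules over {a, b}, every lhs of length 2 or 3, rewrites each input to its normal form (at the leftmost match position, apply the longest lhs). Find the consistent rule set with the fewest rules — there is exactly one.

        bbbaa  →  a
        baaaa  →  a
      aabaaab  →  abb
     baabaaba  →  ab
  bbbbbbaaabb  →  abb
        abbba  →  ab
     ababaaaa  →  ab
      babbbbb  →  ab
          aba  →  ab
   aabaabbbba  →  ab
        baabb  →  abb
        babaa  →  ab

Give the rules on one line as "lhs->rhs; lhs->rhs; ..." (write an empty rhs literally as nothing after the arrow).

aa->a; aba->ab; ba->a; bbb->b

  | bbbaa => baa => aa => a
  | baaaa => aaaa => aaa => aa => a
  | aabaaab => abaaab => abaab => abab => abb
  | baabaaba => aabaaba => abaaba => ababa => abba => aba => ab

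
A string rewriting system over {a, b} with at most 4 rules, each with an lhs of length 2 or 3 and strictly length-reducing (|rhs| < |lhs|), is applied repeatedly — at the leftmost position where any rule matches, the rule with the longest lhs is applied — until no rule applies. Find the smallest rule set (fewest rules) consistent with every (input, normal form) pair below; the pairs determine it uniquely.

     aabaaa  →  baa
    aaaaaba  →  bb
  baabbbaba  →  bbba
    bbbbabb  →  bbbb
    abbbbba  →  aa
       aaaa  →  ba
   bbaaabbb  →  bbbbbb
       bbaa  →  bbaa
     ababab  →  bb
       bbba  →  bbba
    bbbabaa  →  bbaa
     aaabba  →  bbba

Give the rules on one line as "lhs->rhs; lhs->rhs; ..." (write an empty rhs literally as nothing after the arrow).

  | aabaaa => aaaaa => baa
  | aaaaaba => baaba => baaa => bb
  | baabbbaba => baabbaba => baababa => baaaba => bbba
  | bbbbabb => bbbb

aaa->b; ab->a; bab->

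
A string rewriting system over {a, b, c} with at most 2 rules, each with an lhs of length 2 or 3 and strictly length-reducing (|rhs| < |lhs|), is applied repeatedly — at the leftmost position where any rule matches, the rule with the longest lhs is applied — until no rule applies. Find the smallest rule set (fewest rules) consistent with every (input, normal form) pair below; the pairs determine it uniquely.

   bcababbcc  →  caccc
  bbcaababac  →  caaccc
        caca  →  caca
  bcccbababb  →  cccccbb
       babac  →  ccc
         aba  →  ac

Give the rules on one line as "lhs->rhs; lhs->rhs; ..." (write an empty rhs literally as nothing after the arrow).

  | bcababbcc => cababbcc => cacbbcc => cacbcc => caccc
  | bbcaababac => bcaababac => caababac => caacbac => caaccc
  | caca
  | bcccbababb => cccbababb => ccccbabb => cccccbb

ba->c; bc->c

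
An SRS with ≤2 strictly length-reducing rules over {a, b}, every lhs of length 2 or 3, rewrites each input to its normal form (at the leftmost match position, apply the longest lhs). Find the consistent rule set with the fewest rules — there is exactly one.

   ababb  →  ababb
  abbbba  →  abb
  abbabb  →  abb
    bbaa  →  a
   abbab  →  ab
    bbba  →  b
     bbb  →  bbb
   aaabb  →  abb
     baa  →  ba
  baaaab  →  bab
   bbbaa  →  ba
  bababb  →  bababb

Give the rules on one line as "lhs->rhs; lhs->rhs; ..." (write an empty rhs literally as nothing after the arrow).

aa->a; bba->

  | ababb
  | abbbba => abb
  | abbabb => abb
  | bbaa => a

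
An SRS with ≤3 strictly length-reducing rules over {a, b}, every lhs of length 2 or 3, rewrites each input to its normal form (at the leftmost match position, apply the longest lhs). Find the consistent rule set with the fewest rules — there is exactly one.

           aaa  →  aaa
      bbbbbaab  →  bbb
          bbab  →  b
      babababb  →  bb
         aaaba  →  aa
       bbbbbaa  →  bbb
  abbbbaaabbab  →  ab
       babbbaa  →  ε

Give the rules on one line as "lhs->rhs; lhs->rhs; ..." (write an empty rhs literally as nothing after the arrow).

  | aaa
  | bbbbbaab => bbbbab => bbb
  | bbab => b
  | babababb => ababb => bb

aba->; ba->; bab->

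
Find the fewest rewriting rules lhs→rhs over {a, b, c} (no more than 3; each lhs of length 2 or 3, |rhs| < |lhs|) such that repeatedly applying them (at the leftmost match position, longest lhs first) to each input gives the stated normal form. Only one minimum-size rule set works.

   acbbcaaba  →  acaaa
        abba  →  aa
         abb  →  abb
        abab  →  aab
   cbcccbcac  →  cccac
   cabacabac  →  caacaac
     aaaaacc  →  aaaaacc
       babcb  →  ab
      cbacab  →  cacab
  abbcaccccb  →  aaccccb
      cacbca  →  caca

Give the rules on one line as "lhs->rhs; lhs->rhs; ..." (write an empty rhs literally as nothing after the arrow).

ba->a; bc->

  | acbbcaaba => acbaaba => acaaba => acaaa
  | abba => aba => aa
  | abb
  | abab => aab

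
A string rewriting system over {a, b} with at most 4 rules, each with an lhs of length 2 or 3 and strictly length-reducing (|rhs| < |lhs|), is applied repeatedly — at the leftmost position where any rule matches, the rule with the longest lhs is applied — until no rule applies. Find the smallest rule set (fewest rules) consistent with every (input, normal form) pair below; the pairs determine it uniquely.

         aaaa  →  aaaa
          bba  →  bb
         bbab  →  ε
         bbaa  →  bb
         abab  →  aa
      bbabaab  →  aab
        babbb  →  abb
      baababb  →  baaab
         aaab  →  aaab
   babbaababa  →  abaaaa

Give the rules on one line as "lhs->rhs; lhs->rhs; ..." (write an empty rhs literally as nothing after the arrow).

  | aaaa
  | bba => bb
  | bbab => bbb => ε
  | bbaa => bba => bb

bab->a; bba->bb; bbb->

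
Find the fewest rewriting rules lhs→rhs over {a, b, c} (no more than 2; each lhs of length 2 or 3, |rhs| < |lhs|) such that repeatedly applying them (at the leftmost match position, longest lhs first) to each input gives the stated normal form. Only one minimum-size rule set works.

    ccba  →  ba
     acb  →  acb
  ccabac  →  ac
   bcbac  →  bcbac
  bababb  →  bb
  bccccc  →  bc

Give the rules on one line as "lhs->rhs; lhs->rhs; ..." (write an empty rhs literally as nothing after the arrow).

ab->; cc->

  | ccba => ba
  | acb
  | ccabac => abac => ac
  | bcbac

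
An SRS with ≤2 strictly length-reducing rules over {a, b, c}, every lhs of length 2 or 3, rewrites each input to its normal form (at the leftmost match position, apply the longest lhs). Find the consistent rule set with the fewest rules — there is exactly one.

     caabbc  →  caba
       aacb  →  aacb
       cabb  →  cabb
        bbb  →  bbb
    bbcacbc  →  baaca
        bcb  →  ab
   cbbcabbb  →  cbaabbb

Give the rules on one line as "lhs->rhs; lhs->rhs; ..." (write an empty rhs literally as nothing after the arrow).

bc->a; caa->ca

  | caabbc => cabbc => caba
  | aacb
  | cabb
  | bbb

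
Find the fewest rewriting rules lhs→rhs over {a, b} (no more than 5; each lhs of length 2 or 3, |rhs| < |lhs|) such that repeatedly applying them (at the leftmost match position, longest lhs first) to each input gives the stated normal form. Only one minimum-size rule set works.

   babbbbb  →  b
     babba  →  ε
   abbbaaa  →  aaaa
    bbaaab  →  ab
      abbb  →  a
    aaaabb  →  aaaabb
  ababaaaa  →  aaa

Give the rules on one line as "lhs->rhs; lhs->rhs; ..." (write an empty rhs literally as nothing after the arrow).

  | babbbbb => bbbb => b
  | babba => ba => ε
  | abbbaaa => aaaa
  | bbaaab => baab => ab

aba->; ba->; bab->; bbb->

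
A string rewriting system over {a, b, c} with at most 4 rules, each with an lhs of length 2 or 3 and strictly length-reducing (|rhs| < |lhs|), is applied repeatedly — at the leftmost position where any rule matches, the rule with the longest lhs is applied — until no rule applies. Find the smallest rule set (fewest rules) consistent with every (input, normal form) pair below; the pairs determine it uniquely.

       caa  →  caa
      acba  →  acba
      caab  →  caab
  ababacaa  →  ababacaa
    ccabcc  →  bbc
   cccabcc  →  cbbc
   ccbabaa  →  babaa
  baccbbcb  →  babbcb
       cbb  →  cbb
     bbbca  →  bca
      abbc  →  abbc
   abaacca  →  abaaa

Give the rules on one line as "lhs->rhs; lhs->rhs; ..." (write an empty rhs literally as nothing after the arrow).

abc->bb; bbb->b; cc->

  | caa
  | acba
  | caab
  | ababacaa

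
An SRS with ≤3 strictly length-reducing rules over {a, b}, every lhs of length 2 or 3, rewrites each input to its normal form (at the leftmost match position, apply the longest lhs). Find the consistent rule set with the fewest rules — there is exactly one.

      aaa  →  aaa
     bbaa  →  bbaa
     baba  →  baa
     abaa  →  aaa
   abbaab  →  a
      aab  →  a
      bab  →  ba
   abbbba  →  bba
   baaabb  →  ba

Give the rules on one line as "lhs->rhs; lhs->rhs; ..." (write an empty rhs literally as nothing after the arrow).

aab->a; ab->a; abb->

  | aaa
  | bbaa
  | baba => baa
  | abaa => aaa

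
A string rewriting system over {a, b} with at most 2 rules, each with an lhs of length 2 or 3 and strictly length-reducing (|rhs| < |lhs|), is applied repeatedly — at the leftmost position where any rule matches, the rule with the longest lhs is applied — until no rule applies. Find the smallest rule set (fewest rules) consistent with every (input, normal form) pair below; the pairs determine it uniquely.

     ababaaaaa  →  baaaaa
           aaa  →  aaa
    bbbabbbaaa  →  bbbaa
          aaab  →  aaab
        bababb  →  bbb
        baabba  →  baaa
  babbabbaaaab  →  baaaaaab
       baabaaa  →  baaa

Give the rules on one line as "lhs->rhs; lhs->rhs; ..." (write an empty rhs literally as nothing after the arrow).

aba->; abb->a

  | ababaaaaa => baaaaa
  | aaa
  | bbbabbbaaa => bbbabaaa => bbbaa
  | aaab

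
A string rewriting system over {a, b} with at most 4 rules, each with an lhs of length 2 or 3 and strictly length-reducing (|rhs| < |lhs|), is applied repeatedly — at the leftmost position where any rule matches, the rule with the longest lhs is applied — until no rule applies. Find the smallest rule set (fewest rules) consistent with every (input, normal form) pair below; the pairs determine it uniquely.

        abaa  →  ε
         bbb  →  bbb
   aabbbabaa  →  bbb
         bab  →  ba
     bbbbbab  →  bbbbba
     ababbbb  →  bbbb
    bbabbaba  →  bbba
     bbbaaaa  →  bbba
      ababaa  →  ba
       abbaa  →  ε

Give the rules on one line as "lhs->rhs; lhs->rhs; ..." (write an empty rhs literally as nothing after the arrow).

  | abaa => aaa => ε
  | bbb
  | aabbbabaa => bbbabaa => bbbaaa => bbb
  | bab => ba

aa->a; aaa->; aab->b; ab->a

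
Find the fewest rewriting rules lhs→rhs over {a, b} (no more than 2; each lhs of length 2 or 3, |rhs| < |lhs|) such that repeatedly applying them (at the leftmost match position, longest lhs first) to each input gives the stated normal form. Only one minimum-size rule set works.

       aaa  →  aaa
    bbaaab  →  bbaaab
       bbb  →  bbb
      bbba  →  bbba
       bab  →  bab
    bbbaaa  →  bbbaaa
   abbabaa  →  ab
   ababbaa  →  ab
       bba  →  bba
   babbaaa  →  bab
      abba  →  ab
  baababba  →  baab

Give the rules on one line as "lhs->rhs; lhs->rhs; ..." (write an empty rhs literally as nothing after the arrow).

aba->ab; abb->ab

  | aaa
  | bbaaab
  | bbb
  | bbba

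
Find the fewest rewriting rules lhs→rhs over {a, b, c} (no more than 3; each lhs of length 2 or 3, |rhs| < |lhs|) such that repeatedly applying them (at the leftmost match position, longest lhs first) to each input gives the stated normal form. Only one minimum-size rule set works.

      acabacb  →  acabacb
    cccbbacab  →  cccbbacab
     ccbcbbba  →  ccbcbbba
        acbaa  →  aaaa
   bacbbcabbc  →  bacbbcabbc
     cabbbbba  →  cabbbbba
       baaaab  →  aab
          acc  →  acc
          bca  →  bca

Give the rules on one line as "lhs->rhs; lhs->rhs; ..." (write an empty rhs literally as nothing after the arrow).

baa->; cba->aa

  | acabacb
  | cccbbacab
  | ccbcbbba
  | acbaa => aaaa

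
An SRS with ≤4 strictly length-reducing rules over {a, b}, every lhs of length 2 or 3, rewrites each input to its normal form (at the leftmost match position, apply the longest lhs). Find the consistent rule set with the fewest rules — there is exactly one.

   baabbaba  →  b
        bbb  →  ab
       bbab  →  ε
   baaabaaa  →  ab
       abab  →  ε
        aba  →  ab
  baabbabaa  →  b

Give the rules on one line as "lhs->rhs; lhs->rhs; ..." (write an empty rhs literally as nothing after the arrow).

aa->; ba->b; bb->a; bba->ab

  | baabbaba => babbaba => bbbaba => ababa => abba => aab => b
  | bbb => ab
  | bbab => abb => aa => ε
  | baaabaaa => baabaaa => babaaa => bbaaa => abaa => aba => ab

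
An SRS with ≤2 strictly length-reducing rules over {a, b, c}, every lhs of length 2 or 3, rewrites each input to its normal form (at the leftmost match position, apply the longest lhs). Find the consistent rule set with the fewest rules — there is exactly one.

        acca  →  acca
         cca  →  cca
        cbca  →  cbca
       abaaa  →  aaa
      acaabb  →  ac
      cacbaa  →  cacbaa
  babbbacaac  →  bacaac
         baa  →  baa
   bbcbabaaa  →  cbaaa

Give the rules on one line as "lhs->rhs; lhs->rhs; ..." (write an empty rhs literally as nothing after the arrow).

  | acca
  | cca
  | cbca
  | abaaa => aaa

ab->; bb->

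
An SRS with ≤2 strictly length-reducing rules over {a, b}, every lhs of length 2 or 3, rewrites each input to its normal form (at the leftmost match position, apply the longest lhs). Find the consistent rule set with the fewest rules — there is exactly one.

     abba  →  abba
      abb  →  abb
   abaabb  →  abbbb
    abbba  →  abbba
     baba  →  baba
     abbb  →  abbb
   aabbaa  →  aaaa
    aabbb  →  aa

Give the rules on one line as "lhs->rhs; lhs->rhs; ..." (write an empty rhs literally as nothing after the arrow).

aab->aa; baa->bb

  | abba
  | abb
  | abaabb => abbbb
  | abbba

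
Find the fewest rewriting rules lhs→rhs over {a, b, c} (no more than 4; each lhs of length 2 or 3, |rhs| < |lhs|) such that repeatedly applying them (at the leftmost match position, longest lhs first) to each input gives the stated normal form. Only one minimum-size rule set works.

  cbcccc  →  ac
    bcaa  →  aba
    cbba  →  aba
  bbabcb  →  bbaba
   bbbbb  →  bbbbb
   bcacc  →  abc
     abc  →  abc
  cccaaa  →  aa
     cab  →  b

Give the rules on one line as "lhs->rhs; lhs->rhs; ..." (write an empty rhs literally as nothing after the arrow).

bca->ab; ca->; cb->a; cc->c

  | cbcccc => acccc => accc => acc => ac
  | bcaa => aba
  | cbba => aba
  | bbabcb => bbaba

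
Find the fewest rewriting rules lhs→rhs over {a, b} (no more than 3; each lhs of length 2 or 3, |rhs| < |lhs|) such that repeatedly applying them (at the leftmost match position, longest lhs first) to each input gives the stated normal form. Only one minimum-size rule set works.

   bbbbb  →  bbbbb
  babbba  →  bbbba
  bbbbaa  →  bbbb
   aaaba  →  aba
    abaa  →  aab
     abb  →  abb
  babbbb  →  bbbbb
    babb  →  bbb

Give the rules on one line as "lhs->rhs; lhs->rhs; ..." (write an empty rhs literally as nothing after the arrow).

  | bbbbb
  | babbba => bbbba
  | bbbbaa => bbbab => bbbb
  | aaaba => aba

aaa->a; baa->ab; bab->bb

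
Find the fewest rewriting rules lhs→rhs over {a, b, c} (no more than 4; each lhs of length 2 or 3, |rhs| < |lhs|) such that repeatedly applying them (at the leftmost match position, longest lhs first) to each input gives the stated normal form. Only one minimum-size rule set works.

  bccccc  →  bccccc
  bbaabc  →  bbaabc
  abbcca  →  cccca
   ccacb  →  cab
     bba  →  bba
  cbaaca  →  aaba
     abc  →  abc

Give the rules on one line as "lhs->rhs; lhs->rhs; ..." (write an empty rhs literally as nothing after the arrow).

  | bccccc
  | bbaabc
  | abbcca => cccca
  | ccacb => ccbb => cab

abb->cc; ac->b; cb->a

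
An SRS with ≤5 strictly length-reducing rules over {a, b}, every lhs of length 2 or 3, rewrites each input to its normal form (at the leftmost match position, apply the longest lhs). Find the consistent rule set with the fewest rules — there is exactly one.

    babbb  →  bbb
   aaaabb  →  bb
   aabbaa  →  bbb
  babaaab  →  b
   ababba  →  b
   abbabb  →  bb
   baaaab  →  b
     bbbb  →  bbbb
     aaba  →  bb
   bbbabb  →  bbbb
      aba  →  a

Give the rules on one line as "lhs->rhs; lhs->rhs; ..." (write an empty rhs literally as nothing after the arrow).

  | babbb => bbb
  | aaaabb => baabb => babb => bb
  | aabbaa => bbbaa => bbba => bbb
  | babaaab => baaab => baab => bab => b

aa->b; ab->; ba->b; bab->b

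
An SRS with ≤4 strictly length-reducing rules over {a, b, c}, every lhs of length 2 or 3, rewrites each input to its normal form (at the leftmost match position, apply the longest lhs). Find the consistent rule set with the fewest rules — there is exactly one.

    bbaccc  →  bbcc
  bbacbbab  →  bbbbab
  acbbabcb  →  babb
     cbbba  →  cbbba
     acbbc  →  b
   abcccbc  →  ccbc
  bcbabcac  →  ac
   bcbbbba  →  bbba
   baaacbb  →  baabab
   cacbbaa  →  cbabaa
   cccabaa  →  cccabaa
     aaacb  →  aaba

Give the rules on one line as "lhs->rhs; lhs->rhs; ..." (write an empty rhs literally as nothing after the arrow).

  | bbaccc => bbcc
  | bbacbbab => bbbbab
  | acbbabcb => bababcb => babb
  | cbbba

abc->; acb->ba; bac->b; bcb->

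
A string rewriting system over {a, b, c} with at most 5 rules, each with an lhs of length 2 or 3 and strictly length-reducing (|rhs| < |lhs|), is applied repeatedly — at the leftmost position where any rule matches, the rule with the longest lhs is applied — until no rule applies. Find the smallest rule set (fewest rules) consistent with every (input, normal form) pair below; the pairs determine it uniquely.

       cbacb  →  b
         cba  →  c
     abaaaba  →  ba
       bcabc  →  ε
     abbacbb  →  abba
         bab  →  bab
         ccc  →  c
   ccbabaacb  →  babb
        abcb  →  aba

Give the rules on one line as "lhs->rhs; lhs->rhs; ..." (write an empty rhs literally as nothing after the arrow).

aa->c; bca->ac; cb->a; cc->

  | cbacb => aacb => ccb => b
  | cba => aa => c
  | abaaaba => abcaba => aacba => ccba => ba
  | bcabc => acbc => aac => cc => ε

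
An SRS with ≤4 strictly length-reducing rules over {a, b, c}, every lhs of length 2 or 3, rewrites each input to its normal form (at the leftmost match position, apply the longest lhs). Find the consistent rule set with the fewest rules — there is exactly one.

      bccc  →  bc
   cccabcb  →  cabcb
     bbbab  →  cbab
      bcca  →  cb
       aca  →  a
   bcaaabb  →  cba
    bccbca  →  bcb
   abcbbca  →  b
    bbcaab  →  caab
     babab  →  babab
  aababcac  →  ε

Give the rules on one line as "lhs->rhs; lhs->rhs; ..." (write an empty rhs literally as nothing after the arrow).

  | bccc => bcc => bc
  | cccabcb => ccabcb => cabcb
  | bbbab => cbab
  | bcca => bca => cb

ac->; bb->c; bca->cb; cc->c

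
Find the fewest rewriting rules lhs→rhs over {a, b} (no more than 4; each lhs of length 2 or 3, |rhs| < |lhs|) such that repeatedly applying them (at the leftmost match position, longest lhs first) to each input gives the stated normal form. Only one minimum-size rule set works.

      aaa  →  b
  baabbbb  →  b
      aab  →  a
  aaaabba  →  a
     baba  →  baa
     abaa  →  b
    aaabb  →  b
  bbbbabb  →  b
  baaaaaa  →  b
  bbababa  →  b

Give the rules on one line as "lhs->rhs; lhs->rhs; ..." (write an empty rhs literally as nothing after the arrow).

  | aaa => b
  | baabbbb => babbb => bbb => b
  | aab => a
  | aaaabba => babba => bba => a

aaa->b; ab->; aba->aa; bb->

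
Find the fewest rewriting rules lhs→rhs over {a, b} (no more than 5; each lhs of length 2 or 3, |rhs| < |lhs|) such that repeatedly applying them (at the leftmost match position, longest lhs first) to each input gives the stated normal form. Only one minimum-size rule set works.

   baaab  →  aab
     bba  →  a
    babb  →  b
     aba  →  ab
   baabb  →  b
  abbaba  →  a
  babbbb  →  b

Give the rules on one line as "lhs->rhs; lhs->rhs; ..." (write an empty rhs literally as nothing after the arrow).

  | baaab => aab
  | bba => a
  | babb => bbb => b
  | aba => ab

abb->b; ba->b; baa->a; bb->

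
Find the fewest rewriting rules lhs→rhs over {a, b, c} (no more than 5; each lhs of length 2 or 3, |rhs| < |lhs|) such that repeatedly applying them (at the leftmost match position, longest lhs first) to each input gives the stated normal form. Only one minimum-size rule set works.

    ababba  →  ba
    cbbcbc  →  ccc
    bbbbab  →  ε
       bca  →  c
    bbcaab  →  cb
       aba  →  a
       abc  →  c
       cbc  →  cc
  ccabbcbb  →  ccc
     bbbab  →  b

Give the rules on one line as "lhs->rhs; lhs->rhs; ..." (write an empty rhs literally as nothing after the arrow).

ab->; bb->; bc->c; ca->c

  | ababba => abba => ba
  | cbbcbc => ccbc => ccc
  | bbbbab => bbab => ab => ε
  | bca => ca => c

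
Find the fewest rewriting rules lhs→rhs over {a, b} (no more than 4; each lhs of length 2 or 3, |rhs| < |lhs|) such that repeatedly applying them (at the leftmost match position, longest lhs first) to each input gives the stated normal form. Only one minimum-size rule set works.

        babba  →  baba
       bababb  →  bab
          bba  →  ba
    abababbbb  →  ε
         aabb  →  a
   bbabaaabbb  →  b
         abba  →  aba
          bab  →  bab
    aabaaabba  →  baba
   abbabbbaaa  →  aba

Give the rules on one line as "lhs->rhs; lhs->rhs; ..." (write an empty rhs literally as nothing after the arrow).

aa->; bb->a; bba->ba

  | babba => baba
  | bababb => babaa => bab
  | bba => ba
  | abababbbb => ababaabb => ababbb => abaab => abb => aa => ε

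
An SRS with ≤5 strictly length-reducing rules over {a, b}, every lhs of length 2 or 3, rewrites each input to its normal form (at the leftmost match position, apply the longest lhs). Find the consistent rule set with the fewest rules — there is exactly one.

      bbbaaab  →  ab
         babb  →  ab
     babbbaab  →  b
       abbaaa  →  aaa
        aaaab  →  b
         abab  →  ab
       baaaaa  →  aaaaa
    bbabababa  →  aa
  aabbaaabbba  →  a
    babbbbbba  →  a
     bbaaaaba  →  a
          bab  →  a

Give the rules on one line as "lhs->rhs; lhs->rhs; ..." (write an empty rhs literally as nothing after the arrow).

  | bbbaaab => bbaaab => baaab => aaab => ab
  | babb => ab
  | babbbaab => abbaab => abaab => aab => b
  | abbaaa => abaaa => aaa

aab->b; aba->a; ba->a; bab->a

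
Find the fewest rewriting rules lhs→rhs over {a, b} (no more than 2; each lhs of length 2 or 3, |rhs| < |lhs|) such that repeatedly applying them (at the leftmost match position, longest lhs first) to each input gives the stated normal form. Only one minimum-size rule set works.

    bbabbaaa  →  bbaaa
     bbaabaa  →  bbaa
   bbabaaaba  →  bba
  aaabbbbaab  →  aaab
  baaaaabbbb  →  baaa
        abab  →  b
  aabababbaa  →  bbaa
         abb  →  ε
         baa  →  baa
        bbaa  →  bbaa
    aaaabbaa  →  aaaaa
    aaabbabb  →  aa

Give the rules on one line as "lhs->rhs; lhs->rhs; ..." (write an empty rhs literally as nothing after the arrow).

  | bbabbaaa => bbaaa
  | bbaabaa => bbaa
  | bbabaaaba => bbaaba => bba
  | aaabbbbaab => aabbaab => aaab

aba->; abb->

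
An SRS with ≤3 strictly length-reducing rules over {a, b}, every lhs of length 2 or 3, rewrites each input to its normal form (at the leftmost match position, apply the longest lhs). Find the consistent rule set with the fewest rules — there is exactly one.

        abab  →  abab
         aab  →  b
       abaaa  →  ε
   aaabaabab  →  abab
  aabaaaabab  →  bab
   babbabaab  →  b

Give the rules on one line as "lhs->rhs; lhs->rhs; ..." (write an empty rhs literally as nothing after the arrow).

  | abab
  | aab => b
  | abaaa => aaaa => aa => ε
  | aaabaabab => abaabab => aaabab => abab

aa->; baa->aa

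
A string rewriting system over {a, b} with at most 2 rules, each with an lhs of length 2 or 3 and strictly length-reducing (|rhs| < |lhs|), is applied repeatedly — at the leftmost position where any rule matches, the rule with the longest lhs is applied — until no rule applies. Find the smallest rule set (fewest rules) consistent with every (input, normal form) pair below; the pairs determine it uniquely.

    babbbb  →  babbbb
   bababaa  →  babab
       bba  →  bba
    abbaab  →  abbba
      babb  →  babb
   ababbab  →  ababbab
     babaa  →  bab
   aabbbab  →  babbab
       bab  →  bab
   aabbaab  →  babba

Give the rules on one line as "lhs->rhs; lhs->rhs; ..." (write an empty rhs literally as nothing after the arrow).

  | babbbb
  | bababaa => babab
  | bba
  | abbaab => abbba

aa->; aab->ba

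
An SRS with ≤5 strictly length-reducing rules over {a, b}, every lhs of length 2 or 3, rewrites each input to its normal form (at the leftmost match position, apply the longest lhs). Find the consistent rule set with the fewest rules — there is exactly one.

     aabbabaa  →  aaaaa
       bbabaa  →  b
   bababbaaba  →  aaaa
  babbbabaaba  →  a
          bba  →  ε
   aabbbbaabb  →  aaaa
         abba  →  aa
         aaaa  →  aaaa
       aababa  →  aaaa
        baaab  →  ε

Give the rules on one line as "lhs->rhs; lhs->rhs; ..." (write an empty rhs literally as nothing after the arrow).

  | aabbabaa => aababaa => aaabaa => aaaaa
  | bbabaa => baa => ba => b
  | bababbaaba => abbaaba => abaaba => aaaba => aaaa
  | babbbabaaba => bbabaaba => baaba => baba => a

ab->a; ba->b; bab->; bba->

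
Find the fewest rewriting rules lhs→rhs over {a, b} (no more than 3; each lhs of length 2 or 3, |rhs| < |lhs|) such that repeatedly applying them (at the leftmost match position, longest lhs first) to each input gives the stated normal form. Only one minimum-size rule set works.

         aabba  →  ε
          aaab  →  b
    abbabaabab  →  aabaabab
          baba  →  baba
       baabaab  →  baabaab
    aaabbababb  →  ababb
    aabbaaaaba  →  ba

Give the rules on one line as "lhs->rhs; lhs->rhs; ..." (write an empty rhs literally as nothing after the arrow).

  | aabba => aaa => ε
  | aaab => b
  | abbabaabab => aabaabab
  | baba

aaa->; bba->a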